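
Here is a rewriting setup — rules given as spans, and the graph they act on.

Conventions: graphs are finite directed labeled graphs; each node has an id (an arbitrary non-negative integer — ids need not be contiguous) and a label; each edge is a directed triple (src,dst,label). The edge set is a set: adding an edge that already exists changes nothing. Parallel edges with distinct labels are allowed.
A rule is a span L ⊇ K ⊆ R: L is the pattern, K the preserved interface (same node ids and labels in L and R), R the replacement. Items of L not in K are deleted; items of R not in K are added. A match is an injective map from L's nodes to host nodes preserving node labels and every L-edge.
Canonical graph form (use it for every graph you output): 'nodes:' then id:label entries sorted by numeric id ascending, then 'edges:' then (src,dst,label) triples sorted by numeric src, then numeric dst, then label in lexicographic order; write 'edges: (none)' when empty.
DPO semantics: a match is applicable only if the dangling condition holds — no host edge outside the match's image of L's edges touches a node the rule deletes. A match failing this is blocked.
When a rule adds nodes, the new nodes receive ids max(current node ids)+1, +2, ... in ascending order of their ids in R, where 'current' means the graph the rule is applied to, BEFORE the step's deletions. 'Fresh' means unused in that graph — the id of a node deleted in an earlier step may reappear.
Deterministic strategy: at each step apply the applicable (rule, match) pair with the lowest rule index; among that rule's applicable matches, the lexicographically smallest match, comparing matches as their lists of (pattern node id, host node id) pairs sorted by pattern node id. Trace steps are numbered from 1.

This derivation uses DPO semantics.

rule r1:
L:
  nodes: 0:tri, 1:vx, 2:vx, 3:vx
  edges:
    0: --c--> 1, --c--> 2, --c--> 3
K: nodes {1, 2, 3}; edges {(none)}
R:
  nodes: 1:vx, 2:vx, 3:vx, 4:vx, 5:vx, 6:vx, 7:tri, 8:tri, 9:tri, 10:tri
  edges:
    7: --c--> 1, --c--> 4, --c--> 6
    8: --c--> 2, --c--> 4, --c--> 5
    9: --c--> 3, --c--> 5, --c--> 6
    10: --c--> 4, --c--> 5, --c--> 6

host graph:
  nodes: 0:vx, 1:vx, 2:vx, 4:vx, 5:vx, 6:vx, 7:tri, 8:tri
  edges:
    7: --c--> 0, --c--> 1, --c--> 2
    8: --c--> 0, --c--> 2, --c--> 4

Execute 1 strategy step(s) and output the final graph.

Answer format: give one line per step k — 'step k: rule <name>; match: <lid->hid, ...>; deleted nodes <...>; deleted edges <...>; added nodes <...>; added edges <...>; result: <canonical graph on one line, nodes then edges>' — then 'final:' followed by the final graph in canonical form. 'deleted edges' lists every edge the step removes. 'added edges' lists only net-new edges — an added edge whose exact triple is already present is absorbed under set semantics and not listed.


step 1: rule r1; match: 0->7, 1->0, 2->1, 3->2; deleted nodes 7; deleted edges (7,0,c); (7,1,c); (7,2,c); added nodes 9, 10, 11, 12, 13, 14, 15; added edges (12,0,c); (12,9,c); (12,11,c); (13,1,c); (13,9,c); (13,10,c); (14,2,c); (14,10,c); (14,11,c); (15,9,c); (15,10,c); (15,11,c); result: nodes: 0:vx, 1:vx, 2:vx, 4:vx, 5:vx, 6:vx, 8:tri, 9:vx, 10:vx, 11:vx, 12:tri, 13:tri, 14:tri, 15:tri edges: (8,0,c); (8,2,c); (8,4,c); (12,0,c); (12,9,c); (12,11,c); (13,1,c); (13,9,c); (13,10,c); (14,2,c); (14,10,c); (14,11,c); (15,9,c); (15,10,c); (15,11,c)
final:
nodes: 0:vx, 1:vx, 2:vx, 4:vx, 5:vx, 6:vx, 8:tri, 9:vx, 10:vx, 11:vx, 12:tri, 13:tri, 14:tri, 15:tri
edges: (8,0,c); (8,2,c); (8,4,c); (12,0,c); (12,9,c); (12,11,c); (13,1,c); (13,9,c); (13,10,c); (14,2,c); (14,10,c); (14,11,c); (15,9,c); (15,10,c); (15,11,c)


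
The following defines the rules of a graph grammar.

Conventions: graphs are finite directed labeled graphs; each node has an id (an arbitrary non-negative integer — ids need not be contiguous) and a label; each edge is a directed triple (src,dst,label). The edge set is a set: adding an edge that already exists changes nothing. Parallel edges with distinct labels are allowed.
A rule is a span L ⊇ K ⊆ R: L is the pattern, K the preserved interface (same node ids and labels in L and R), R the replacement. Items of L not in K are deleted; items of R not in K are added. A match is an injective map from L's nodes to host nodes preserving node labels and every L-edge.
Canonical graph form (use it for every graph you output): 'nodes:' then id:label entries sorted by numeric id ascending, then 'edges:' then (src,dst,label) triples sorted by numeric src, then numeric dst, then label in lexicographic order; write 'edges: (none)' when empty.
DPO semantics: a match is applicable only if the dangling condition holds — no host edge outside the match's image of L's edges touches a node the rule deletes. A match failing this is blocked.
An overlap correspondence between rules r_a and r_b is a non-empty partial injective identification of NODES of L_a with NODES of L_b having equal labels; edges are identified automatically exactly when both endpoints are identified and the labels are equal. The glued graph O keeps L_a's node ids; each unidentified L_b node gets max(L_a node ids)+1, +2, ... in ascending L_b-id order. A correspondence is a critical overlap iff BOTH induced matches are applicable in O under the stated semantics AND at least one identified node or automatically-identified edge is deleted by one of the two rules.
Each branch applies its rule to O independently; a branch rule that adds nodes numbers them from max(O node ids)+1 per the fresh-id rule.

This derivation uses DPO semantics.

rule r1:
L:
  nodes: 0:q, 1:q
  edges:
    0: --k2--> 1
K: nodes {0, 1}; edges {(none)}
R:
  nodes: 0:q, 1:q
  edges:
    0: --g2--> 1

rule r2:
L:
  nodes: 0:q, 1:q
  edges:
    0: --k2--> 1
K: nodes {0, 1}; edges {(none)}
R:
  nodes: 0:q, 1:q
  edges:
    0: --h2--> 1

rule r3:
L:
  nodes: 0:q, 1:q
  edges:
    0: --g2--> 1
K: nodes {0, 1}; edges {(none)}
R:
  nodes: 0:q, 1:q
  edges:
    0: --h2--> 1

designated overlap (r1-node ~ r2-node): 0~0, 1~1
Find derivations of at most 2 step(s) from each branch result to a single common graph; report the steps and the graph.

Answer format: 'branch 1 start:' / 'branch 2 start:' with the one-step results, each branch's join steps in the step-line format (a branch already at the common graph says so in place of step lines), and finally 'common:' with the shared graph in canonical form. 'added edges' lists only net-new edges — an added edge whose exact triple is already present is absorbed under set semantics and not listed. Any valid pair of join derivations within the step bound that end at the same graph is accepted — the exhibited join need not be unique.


branch 1 start:
nodes: 0:q, 1:q
edges: (0,1,g2)
branch 2 start:
nodes: 0:q, 1:q
edges: (0,1,h2)
branch 1 step 1: rule r3; match: 0->0, 1->1; deleted nodes (none); deleted edges (0,1,g2); added nodes (none); added edges (0,1,h2); result: nodes: 0:q, 1:q edges: (0,1,h2)
branch 2: already at the common graph (0 steps)
common:
nodes: 0:q, 1:q
edges: (0,1,h2)


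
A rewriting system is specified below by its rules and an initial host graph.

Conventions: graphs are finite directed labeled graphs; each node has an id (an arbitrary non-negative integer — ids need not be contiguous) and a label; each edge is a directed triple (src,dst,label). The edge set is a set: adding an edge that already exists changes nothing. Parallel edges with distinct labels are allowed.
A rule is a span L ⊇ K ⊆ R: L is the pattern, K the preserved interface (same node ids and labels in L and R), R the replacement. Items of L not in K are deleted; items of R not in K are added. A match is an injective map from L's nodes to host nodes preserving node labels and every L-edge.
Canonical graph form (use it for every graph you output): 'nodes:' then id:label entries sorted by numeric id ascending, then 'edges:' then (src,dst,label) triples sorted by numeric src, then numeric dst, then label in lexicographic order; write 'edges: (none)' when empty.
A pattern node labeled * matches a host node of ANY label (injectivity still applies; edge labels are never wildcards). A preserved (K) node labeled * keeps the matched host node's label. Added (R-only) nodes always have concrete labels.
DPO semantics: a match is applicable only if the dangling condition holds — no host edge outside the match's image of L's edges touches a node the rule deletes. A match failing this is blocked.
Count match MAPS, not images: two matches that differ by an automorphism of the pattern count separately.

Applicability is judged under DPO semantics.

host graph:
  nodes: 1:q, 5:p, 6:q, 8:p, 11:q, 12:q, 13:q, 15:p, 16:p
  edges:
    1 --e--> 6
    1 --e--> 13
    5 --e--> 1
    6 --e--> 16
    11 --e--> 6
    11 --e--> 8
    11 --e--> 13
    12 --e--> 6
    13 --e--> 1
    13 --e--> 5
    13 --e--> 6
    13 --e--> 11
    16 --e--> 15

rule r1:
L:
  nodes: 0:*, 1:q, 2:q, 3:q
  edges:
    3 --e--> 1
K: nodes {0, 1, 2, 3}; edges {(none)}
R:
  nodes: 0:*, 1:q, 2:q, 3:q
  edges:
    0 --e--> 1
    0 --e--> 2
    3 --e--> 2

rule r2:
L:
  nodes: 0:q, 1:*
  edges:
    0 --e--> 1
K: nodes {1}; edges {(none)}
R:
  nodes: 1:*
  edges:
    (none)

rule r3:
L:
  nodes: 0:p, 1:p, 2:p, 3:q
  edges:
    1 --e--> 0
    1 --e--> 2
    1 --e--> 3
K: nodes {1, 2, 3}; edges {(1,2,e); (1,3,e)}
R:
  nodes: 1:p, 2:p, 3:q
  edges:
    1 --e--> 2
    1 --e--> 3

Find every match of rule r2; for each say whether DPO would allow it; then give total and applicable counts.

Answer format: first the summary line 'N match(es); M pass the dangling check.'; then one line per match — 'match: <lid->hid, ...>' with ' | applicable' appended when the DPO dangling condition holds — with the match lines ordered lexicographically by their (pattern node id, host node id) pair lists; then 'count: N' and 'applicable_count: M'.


11 match(es); 1 pass the dangling check.
match: 0->1, 1->6
match: 0->1, 1->13
match: 0->6, 1->16
match: 0->11, 1->6
match: 0->11, 1->8
match: 0->11, 1->13
match: 0->12, 1->6 | applicable
match: 0->13, 1->1
match: 0->13, 1->5
match: 0->13, 1->6
match: 0->13, 1->11
count: 11
applicable_count: 1


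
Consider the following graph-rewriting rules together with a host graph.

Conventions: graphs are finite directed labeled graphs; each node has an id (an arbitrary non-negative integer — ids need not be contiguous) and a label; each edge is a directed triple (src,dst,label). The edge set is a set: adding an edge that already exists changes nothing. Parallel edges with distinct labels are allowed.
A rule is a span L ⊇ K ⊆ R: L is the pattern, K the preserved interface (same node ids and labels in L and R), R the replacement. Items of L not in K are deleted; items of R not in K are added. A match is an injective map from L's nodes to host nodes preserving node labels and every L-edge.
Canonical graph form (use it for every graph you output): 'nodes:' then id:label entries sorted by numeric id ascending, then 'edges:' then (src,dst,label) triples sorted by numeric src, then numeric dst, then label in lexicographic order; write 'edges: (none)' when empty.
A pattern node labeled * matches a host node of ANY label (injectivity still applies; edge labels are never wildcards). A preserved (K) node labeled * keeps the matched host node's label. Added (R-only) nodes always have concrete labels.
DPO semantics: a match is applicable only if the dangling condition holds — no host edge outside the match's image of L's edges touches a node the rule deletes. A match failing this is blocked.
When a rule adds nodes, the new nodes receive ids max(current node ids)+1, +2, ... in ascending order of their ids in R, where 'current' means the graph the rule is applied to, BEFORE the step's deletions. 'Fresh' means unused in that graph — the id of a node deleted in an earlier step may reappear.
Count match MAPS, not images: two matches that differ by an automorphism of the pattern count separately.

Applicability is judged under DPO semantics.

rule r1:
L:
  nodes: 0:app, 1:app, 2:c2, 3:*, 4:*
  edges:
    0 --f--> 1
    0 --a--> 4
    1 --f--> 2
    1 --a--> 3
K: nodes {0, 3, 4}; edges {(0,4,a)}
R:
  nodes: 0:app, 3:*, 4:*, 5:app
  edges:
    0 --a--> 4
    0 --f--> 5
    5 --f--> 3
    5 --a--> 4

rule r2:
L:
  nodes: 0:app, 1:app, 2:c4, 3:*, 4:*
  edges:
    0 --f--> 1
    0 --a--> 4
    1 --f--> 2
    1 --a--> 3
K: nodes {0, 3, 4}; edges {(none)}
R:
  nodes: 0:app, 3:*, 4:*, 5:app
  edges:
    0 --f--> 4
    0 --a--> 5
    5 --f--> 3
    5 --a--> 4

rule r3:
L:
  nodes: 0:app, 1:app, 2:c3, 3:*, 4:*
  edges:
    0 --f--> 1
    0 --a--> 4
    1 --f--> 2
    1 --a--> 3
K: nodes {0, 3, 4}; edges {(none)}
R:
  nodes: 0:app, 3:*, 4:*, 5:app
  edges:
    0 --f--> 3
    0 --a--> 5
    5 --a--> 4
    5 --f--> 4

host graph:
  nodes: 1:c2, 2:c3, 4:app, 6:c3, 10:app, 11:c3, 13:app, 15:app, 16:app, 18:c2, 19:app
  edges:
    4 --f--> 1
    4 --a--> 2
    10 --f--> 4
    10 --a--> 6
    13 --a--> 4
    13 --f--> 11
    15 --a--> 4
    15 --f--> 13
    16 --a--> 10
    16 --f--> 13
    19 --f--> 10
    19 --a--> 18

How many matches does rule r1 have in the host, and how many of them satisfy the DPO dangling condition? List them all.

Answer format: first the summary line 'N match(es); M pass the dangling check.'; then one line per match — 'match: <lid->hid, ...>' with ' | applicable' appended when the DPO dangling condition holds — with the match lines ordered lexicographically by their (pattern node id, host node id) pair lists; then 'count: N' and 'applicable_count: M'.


1 match(es); 0 pass the dangling check.
match: 0->10, 1->4, 2->1, 3->2, 4->6
count: 1
applicable_count: 0


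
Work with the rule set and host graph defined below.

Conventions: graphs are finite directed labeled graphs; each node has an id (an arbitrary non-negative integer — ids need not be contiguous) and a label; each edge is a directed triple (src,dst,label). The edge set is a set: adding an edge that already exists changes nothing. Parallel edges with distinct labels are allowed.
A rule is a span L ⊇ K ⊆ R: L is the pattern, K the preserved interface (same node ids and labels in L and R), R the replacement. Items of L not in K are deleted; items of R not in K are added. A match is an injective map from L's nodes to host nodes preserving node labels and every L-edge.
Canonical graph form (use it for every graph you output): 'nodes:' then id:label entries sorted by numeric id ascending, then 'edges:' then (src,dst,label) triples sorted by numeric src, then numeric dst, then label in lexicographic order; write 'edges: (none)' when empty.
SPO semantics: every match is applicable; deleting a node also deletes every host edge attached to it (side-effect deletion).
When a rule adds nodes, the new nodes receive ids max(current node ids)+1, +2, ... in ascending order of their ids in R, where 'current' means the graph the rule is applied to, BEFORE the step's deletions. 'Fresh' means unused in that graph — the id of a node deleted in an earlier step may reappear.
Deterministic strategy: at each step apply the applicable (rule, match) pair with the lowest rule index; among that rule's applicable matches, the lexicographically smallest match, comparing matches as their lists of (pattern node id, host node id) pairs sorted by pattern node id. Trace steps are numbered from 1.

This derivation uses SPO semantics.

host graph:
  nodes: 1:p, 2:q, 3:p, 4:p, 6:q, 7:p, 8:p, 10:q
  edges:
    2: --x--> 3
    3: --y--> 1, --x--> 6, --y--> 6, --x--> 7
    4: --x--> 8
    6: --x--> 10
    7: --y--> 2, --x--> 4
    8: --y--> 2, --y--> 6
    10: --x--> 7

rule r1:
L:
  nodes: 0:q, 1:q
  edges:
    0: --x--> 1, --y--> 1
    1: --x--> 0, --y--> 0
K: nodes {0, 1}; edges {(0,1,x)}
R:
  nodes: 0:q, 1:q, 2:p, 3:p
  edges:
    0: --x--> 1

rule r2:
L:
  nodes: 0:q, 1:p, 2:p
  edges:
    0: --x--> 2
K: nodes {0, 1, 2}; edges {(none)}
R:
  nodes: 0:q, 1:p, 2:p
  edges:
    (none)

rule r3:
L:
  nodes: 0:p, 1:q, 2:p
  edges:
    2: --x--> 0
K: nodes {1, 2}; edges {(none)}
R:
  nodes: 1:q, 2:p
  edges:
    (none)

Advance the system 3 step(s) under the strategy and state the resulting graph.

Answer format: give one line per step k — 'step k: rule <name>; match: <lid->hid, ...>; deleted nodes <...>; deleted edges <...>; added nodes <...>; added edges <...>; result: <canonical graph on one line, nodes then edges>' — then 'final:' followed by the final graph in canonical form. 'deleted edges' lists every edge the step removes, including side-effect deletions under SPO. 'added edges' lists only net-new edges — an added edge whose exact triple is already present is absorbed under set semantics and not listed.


step 1: rule r2; match: 0->2, 1->1, 2->3; deleted nodes (none); deleted edges (2,3,x); added nodes (none); added edges (none); result: nodes: 1:p, 2:q, 3:p, 4:p, 6:q, 7:p, 8:p, 10:q edges: (3,1,y); (3,6,x); (3,6,y); (3,7,x); (4,8,x); (6,10,x); (7,2,y); (7,4,x); (8,2,y); (8,6,y); (10,7,x)
step 2: rule r2; match: 0->10, 1->1, 2->7; deleted nodes (none); deleted edges (10,7,x); added nodes (none); added edges (none); result: nodes: 1:p, 2:q, 3:p, 4:p, 6:q, 7:p, 8:p, 10:q edges: (3,1,y); (3,6,x); (3,6,y); (3,7,x); (4,8,x); (6,10,x); (7,2,y); (7,4,x); (8,2,y); (8,6,y)
step 3: rule r3; match: 0->4, 1->2, 2->7; deleted nodes 4; deleted edges (4,8,x); (7,4,x); added nodes (none); added edges (none); result: nodes: 1:p, 2:q, 3:p, 6:q, 7:p, 8:p, 10:q edges: (3,1,y); (3,6,x); (3,6,y); (3,7,x); (6,10,x); (7,2,y); (8,2,y); (8,6,y)
final:
nodes: 1:p, 2:q, 3:p, 6:q, 7:p, 8:p, 10:q
edges: (3,1,y); (3,6,x); (3,6,y); (3,7,x); (6,10,x); (7,2,y); (8,2,y); (8,6,y)


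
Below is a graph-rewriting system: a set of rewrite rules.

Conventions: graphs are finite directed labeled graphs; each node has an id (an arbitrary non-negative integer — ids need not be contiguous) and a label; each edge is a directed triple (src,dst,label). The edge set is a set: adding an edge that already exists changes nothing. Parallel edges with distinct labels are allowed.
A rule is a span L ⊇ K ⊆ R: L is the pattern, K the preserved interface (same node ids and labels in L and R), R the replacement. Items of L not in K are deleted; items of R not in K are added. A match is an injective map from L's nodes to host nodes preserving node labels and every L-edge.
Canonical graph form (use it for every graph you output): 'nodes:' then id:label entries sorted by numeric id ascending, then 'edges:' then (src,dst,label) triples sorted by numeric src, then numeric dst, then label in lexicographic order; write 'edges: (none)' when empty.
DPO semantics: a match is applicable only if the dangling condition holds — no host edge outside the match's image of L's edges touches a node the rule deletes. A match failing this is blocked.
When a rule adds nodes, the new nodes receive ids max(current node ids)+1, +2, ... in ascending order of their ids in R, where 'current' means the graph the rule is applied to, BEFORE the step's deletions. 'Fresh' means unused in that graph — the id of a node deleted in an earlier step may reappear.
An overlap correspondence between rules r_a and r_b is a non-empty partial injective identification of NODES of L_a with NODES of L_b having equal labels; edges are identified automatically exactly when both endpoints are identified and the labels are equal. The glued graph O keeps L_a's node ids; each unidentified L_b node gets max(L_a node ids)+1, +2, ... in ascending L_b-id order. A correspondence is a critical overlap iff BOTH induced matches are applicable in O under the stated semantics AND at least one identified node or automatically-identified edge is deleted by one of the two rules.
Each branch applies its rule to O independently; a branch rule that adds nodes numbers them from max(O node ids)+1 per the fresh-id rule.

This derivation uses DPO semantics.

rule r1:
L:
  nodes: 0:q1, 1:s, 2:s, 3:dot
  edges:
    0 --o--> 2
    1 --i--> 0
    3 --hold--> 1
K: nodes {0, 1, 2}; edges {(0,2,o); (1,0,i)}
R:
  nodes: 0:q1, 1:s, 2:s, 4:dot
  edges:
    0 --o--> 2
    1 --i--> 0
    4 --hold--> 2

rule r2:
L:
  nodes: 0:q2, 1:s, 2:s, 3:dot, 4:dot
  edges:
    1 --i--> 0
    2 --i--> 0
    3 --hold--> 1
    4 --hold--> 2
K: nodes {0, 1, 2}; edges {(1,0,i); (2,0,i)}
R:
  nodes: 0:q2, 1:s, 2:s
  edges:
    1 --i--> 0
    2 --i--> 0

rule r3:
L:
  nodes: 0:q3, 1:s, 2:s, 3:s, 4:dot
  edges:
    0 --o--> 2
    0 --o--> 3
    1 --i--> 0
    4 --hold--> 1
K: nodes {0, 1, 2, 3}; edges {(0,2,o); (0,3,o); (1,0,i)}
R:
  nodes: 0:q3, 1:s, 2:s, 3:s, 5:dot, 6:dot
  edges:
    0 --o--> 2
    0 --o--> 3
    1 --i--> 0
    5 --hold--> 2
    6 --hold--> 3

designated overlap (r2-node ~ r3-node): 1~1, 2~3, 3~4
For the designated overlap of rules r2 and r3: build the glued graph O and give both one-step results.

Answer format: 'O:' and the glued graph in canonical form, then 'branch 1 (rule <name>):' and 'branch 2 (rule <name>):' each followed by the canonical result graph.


O:
nodes: 0:q2, 1:s, 2:s, 3:dot, 4:dot, 5:q3, 6:s
edges: (1,0,i); (1,5,i); (2,0,i); (3,1,hold); (4,2,hold); (5,2,o); (5,6,o)
branch 1 (rule r2):
nodes: 0:q2, 1:s, 2:s, 5:q3, 6:s
edges: (1,0,i); (1,5,i); (2,0,i); (5,2,o); (5,6,o)
branch 2 (rule r3):
nodes: 0:q2, 1:s, 2:s, 4:dot, 5:q3, 6:s, 7:dot, 8:dot
edges: (1,0,i); (1,5,i); (2,0,i); (4,2,hold); (5,2,o); (5,6,o); (7,6,hold); (8,2,hold)


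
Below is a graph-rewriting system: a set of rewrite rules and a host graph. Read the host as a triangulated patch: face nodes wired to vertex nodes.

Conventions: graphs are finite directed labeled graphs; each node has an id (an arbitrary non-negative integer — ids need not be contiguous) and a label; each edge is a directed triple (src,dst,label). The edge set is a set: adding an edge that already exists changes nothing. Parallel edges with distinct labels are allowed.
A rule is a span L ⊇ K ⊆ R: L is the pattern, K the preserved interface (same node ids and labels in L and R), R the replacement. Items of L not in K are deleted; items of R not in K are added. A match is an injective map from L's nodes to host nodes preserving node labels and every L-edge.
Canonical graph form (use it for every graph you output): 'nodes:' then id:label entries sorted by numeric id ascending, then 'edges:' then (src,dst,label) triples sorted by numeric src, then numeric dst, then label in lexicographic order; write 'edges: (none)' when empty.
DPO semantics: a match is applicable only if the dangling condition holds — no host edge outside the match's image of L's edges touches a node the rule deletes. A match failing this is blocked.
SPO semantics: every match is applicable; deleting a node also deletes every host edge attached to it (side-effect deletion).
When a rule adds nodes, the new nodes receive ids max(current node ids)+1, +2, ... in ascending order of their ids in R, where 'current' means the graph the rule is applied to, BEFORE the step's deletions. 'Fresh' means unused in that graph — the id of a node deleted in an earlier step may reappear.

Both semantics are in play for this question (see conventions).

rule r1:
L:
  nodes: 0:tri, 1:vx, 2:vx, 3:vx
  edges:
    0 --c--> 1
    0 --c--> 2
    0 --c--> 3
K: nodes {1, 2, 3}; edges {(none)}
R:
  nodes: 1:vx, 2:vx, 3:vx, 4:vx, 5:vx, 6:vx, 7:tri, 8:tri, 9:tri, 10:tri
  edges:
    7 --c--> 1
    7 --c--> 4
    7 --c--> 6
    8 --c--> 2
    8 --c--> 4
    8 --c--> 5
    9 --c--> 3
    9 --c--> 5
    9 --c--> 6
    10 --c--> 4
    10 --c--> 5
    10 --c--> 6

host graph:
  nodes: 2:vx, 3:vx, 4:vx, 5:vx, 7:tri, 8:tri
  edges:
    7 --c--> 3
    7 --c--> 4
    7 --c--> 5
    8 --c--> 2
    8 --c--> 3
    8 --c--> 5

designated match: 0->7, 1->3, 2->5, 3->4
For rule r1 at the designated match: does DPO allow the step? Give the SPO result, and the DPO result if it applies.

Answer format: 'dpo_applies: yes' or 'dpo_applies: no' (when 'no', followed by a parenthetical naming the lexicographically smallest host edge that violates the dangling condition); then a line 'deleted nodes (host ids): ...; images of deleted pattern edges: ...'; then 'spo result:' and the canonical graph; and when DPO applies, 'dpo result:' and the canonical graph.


dpo_applies: yes
deleted nodes (host ids): 7; images of deleted pattern edges: (7,3,c); (7,4,c); (7,5,c)
spo result:
nodes: 2:vx, 3:vx, 4:vx, 5:vx, 8:tri, 9:vx, 10:vx, 11:vx, 12:tri, 13:tri, 14:tri, 15:tri
edges: (8,2,c); (8,3,c); (8,5,c); (12,3,c); (12,9,c); (12,11,c); (13,5,c); (13,9,c); (13,10,c); (14,4,c); (14,10,c); (14,11,c); (15,9,c); (15,10,c); (15,11,c)
dpo result:
nodes: 2:vx, 3:vx, 4:vx, 5:vx, 8:tri, 9:vx, 10:vx, 11:vx, 12:tri, 13:tri, 14:tri, 15:tri
edges: (8,2,c); (8,3,c); (8,5,c); (12,3,c); (12,9,c); (12,11,c); (13,5,c); (13,9,c); (13,10,c); (14,4,c); (14,10,c); (14,11,c); (15,9,c); (15,10,c); (15,11,c)


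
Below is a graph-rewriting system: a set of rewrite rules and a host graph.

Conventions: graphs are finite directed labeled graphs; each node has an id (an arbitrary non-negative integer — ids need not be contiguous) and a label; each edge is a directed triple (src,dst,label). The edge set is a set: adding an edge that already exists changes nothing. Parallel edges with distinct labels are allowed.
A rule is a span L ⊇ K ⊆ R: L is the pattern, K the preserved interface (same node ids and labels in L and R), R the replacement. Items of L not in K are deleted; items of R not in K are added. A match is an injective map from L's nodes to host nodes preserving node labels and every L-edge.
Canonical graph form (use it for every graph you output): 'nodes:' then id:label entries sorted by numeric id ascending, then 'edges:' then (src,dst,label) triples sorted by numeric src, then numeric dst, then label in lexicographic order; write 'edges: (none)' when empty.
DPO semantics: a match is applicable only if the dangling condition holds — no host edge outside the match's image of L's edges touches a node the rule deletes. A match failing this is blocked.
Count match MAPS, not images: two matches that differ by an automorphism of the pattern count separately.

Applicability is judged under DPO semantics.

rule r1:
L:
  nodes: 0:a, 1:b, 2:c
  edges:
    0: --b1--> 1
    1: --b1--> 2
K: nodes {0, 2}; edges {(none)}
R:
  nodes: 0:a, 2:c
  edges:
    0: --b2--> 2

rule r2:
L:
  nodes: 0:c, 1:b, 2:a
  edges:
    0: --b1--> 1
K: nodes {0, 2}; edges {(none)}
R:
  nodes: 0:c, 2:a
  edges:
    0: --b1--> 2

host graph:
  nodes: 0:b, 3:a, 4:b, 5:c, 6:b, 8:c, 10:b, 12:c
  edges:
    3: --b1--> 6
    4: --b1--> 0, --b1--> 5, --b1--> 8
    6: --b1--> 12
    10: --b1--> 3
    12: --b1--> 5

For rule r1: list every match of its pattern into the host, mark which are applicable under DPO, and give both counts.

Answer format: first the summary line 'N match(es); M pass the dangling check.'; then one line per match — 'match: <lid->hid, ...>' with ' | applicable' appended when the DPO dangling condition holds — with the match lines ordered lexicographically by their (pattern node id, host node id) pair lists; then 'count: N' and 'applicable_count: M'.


1 match(es); 1 pass the dangling check.
match: 0->3, 1->6, 2->12 | applicable
count: 1
applicable_count: 1


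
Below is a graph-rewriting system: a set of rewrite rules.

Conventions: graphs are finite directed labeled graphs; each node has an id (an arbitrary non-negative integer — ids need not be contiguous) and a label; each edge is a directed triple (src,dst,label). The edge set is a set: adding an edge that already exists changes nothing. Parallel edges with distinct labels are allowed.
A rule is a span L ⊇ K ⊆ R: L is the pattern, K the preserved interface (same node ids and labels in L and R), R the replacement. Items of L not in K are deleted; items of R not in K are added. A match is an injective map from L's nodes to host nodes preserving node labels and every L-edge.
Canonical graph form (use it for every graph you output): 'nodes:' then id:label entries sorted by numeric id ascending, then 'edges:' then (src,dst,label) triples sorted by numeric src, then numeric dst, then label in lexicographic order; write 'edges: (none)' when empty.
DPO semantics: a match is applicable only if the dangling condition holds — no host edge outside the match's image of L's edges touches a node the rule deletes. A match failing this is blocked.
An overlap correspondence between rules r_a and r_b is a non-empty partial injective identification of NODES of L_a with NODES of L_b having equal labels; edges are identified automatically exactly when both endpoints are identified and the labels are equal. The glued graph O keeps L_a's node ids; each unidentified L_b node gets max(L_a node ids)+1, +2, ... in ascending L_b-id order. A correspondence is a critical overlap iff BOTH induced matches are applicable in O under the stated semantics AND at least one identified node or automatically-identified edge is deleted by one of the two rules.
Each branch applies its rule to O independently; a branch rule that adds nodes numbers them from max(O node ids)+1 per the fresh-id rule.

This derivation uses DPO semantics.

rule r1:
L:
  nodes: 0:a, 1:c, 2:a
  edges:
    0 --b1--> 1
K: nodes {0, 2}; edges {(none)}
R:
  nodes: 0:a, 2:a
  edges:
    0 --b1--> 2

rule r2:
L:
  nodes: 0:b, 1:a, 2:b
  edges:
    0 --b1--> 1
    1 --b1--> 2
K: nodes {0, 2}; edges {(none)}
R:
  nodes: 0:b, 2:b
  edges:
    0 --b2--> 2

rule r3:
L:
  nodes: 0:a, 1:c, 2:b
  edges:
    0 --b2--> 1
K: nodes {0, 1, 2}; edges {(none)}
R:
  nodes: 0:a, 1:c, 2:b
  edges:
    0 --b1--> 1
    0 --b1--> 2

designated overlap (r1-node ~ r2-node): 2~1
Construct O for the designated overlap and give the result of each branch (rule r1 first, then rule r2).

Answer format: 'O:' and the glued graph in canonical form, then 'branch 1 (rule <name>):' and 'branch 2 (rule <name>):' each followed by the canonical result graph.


O:
nodes: 0:a, 1:c, 2:a, 3:b, 4:b
edges: (0,1,b1); (2,4,b1); (3,2,b1)
branch 1 (rule r1):
nodes: 0:a, 2:a, 3:b, 4:b
edges: (0,2,b1); (2,4,b1); (3,2,b1)
branch 2 (rule r2):
nodes: 0:a, 1:c, 3:b, 4:b
edges: (0,1,b1); (3,4,b2)


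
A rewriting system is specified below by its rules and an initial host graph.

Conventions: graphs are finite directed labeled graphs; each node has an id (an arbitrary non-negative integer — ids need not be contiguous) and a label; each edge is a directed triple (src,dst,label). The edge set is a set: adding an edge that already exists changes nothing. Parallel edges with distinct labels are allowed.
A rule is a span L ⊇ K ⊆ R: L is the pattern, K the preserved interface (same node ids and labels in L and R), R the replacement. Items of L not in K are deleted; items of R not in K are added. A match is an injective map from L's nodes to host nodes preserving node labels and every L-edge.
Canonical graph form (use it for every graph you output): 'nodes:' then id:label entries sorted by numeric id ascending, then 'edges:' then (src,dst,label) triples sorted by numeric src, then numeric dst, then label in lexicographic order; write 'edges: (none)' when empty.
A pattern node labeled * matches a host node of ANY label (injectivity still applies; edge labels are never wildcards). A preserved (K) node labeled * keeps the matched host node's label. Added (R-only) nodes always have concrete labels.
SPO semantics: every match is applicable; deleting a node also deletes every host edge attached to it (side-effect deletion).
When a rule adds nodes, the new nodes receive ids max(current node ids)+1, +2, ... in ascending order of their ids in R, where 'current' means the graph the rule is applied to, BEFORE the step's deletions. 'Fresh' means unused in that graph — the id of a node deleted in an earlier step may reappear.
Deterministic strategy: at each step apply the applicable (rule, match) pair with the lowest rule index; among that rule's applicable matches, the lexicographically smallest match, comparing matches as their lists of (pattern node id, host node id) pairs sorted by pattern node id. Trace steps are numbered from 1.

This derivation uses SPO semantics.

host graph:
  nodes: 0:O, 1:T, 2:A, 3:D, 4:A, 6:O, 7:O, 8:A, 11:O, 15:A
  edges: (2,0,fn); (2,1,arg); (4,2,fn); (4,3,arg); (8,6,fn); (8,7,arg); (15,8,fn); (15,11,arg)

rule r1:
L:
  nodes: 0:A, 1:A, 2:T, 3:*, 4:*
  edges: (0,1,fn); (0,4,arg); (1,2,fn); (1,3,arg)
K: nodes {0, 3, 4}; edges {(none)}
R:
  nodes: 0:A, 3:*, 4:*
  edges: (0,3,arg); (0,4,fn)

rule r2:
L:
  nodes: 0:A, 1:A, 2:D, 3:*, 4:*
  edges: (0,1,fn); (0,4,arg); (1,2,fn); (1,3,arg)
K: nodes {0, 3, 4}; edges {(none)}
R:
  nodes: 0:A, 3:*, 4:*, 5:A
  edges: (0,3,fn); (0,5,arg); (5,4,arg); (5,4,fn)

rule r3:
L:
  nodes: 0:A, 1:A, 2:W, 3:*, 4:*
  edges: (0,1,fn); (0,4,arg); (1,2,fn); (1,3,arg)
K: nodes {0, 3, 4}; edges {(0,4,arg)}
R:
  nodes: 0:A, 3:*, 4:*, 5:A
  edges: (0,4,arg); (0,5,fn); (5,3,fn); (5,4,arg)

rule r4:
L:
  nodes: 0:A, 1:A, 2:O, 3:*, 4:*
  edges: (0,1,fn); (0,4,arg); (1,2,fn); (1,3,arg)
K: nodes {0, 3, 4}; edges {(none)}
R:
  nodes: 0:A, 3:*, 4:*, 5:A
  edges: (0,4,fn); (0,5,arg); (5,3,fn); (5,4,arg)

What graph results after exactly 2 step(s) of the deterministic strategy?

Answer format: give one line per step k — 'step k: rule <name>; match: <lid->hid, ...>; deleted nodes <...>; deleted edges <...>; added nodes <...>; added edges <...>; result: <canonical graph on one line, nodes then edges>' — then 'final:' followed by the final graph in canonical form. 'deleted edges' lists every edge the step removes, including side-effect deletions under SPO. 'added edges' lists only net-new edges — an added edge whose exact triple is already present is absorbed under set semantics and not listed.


step 1: rule r4; match: 0->4, 1->2, 2->0, 3->1, 4->3; deleted nodes 0, 2; deleted edges (2,0,fn); (2,1,arg); (4,2,fn); (4,3,arg); added nodes 16; added edges (4,3,fn); (4,16,arg); (16,1,fn); (16,3,arg); result: nodes: 1:T, 3:D, 4:A, 6:O, 7:O, 8:A, 11:O, 15:A, 16:A edges: (4,3,fn); (4,16,arg); (8,6,fn); (8,7,arg); (15,8,fn); (15,11,arg); (16,1,fn); (16,3,arg)
step 2: rule r4; match: 0->15, 1->8, 2->6, 3->7, 4->11; deleted nodes 6, 8; deleted edges (8,6,fn); (8,7,arg); (15,8,fn); (15,11,arg); added nodes 17; added edges (15,11,fn); (15,17,arg); (17,7,fn); (17,11,arg); result: nodes: 1:T, 3:D, 4:A, 7:O, 11:O, 15:A, 16:A, 17:A edges: (4,3,fn); (4,16,arg); (15,11,fn); (15,17,arg); (16,1,fn); (16,3,arg); (17,7,fn); (17,11,arg)
final:
nodes: 1:T, 3:D, 4:A, 7:O, 11:O, 15:A, 16:A, 17:A
edges: (4,3,fn); (4,16,arg); (15,11,fn); (15,17,arg); (16,1,fn); (16,3,arg); (17,7,fn); (17,11,arg)


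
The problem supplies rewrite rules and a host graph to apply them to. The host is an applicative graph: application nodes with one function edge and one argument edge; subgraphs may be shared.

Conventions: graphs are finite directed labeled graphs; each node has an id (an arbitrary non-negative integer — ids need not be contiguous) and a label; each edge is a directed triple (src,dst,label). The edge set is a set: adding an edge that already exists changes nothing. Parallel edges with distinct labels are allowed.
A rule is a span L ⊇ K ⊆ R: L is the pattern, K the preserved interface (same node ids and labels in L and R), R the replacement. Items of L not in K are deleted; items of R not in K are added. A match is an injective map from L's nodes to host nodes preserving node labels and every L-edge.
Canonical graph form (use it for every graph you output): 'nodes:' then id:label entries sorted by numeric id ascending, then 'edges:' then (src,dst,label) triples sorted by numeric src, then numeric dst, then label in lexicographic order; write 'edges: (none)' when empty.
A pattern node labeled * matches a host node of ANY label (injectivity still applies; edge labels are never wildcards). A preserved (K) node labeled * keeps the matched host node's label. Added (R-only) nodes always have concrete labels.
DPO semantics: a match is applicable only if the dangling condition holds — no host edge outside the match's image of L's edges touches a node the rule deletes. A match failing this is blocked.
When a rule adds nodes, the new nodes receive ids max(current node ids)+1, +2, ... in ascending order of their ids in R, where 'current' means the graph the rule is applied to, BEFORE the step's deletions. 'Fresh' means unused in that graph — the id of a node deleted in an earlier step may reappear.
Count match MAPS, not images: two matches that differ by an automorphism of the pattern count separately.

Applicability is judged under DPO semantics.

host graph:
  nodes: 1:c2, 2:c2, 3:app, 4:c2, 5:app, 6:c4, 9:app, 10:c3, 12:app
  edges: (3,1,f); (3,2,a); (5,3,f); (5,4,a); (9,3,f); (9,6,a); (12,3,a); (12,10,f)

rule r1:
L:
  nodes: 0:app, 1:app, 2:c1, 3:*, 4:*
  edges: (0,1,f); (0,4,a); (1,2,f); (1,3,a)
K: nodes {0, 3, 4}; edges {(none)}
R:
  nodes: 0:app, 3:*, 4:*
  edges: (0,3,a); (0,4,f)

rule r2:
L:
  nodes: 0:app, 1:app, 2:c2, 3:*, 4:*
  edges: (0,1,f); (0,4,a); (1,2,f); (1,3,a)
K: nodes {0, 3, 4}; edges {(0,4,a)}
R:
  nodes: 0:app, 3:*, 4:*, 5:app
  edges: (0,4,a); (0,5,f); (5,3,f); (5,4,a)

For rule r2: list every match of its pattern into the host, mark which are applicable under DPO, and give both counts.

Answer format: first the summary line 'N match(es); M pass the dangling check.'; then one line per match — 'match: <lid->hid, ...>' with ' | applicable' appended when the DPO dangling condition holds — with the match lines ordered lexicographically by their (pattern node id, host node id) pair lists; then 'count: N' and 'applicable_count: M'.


2 match(es); 0 pass the dangling check.
match: 0->5, 1->3, 2->1, 3->2, 4->4
match: 0->9, 1->3, 2->1, 3->2, 4->6
count: 2
applicable_count: 0


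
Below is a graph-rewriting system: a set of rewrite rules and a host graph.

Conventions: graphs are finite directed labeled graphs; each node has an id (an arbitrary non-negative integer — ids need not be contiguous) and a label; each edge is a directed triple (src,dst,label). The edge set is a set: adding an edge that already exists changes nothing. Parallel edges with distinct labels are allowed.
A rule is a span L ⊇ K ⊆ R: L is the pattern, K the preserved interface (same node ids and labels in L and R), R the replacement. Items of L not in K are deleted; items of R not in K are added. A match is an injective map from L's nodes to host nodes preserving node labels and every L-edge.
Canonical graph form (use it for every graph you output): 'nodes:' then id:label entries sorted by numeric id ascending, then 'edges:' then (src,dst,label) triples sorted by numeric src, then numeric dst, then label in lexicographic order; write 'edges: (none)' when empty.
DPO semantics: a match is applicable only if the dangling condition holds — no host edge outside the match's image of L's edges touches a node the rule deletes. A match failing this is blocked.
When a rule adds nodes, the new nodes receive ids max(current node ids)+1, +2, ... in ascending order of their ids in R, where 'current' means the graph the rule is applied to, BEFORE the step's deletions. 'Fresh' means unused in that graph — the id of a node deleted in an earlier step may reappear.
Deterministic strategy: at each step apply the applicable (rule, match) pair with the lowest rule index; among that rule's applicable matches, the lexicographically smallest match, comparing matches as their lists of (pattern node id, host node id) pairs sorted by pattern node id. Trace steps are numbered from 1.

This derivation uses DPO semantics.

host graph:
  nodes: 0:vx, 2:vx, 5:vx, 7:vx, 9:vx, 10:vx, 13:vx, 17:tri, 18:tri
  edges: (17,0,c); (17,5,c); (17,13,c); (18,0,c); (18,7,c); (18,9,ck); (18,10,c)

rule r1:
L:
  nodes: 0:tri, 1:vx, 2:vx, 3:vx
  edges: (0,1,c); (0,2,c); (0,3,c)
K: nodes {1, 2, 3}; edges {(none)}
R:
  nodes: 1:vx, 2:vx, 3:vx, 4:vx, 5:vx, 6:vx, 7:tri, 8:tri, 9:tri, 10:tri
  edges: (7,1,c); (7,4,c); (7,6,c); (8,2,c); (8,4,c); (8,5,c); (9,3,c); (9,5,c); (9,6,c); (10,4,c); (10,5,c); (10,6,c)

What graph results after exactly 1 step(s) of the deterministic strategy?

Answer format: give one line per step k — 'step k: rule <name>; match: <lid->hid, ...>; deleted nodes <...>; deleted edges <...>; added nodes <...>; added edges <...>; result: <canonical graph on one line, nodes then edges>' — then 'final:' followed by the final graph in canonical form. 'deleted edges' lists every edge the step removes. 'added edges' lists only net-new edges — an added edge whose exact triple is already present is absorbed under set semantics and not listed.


step 1: rule r1; match: 0->17, 1->0, 2->5, 3->13; deleted nodes 17; deleted edges (17,0,c); (17,5,c); (17,13,c); added nodes 19, 20, 21, 22, 23, 24, 25; added edges (22,0,c); (22,19,c); (22,21,c); (23,5,c); (23,19,c); (23,20,c); (24,13,c); (24,20,c); (24,21,c); (25,19,c); (25,20,c); (25,21,c); result: nodes: 0:vx, 2:vx, 5:vx, 7:vx, 9:vx, 10:vx, 13:vx, 18:tri, 19:vx, 20:vx, 21:vx, 22:tri, 23:tri, 24:tri, 25:tri edges: (18,0,c); (18,7,c); (18,9,ck); (18,10,c); (22,0,c); (22,19,c); (22,21,c); (23,5,c); (23,19,c); (23,20,c); (24,13,c); (24,20,c); (24,21,c); (25,19,c); (25,20,c); (25,21,c)
final:
nodes: 0:vx, 2:vx, 5:vx, 7:vx, 9:vx, 10:vx, 13:vx, 18:tri, 19:vx, 20:vx, 21:vx, 22:tri, 23:tri, 24:tri, 25:tri
edges: (18,0,c); (18,7,c); (18,9,ck); (18,10,c); (22,0,c); (22,19,c); (22,21,c); (23,5,c); (23,19,c); (23,20,c); (24,13,c); (24,20,c); (24,21,c); (25,19,c); (25,20,c); (25,21,c)
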